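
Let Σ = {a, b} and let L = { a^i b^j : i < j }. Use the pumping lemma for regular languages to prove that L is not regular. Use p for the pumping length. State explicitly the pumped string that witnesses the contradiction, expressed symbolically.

a^{p+k} b^{p+1}

Assume L is regular. Let p be the pumping length given by the pumping lemma.
Choose w = a^p b^{p+1} ∈ L, with |w| = 2p+1 ≥ p.
The pumping lemma gives a decomposition w = xyz where |xy| ≤ p and |y| ≥ 1.
Because |xy| ≤ p and w begins with p copies of a, we have y = a^k with 1 ≤ k ≤ p.
Consider xy^2z = a^{p+k} b^{p+1}. Since k ≥ 1, the a-count p+k is at least p+1, so i < j fails; thus xy^2z ∉ L.
This is a contradiction; hence L is not regular.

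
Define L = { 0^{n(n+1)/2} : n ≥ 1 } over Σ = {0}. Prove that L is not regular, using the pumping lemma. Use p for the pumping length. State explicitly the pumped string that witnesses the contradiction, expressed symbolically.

0^{p(p+1)/2+k}

Assume L is regular. Let p be the pumping length given by the pumping lemma.
Take w = 0^{p(p+1)/2} ∈ L with |w| = p(p+1)/2 ≥ p.
By the pumping lemma, w = xyz with |xy| ≤ p and |y| ≥ 1.
Then y = 0^k for some k with 1 ≤ k ≤ p.
Pump with i = 2: xy^2z = 0^{p(p+1)/2+k}. Since 1 ≤ k ≤ p, p(p+1)/2 < p(p+1)/2+k ≤ p(p+1)/2+p < (p+1)(p+2)/2, so p(p+1)/2+k is strictly between consecutive triangular numbers. So xy^2z ∉ L.
This contradicts the pumping lemma, so L is not regular.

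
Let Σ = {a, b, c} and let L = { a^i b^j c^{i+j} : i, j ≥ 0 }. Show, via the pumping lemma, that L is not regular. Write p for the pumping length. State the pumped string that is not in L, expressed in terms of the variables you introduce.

Assume L is regular. Let p be the pumping length given by the pumping lemma.
Take w = a^p b^p c^{2p} ∈ L (with i=j=p, i+j=2p), |w| = 4p ≥ p.
The pumping lemma gives a decomposition w = xyz where |xy| ≤ p and y is nonempty.
Since the first p symbols of w are all a's and |xy| ≤ p, y lies entirely in the leading a-block: y = a^k for some k with 1 ≤ k ≤ p.
Consider xy^2z = a^{p+k} b^p c^{2p}. Now the a- and b-counts sum to 2p+k, but the c-count is 2p ≠ 2p+k. So xy^2z ∉ L.
Contradiction. Therefore L is not regular.

a^{p+k} b^p c^{2p}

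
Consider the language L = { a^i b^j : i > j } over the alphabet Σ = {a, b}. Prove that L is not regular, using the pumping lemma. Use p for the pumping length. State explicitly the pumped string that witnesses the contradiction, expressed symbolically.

a^{p+1-k} b^p

Toward a contradiction, assume L is regular with pumping length p.
Choose w = a^{p+1} b^p ∈ L, with |w| = 2p+1 ≥ p.
Write w = xyz as guaranteed by the lemma, with |xy| ≤ p and |y| ≥ 1.
The first p characters of w are a's, so xy (and hence y) consists only of a's. Write y = a^k, 1 ≤ k ≤ p.
Consider xy^0z = xz = a^{p+1-k} b^p. Since k ≥ 1, the a-count p+1-k is at most p, so i > j fails; thus xz ∉ L.
This is a contradiction; hence L is not regular.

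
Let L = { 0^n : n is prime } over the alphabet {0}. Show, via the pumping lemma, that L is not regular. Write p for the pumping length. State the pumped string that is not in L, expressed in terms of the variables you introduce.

0^{q(1+k)}

Suppose for contradiction that L is regular, and let p be the pumping length.
Let q be a prime with q ≥ p+2 (infinitely many primes exist), and take w = 0^q ∈ L with |w| = q ≥ p.
Write w = xyz as guaranteed by the lemma, with |xy| ≤ p and y is nonempty.
Then y = 0^k for some k with 1 ≤ k ≤ p.
Since 1 ≤ k ≤ p, |xz| = q-k. Pump with i = q+1: |xy^{q+1}z| = (q-k)+(q+1)k = q+qk = q(1+k), which is composite (both factors ≥ 2). So xy^{q+1}z = 0^{q(1+k)} ∉ L.
Contradiction. Therefore L is not regular.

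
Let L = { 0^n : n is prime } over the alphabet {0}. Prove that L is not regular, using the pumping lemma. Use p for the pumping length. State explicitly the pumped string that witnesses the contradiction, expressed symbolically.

Suppose for contradiction that L is regular, and let p be the pumping length.
Let q be a prime with q ≥ p+2 (infinitely many primes exist), and take w = 0^q ∈ L with |w| = q ≥ p.
Write w = xyz as guaranteed by the lemma, with |xy| ≤ p and |y| ≥ 1.
Then y = 0^k for some k with 1 ≤ k ≤ p.
Since 1 ≤ k ≤ p, |xz| = q-k. Pump with i = q+1: |xy^{q+1}z| = (q-k)+(q+1)k = q+qk = q(1+k), which is composite (both factors ≥ 2). So xy^{q+1}z = 0^{q(1+k)} ∉ L.
This is a contradiction; hence L is not regular.

0^{q(1+k)}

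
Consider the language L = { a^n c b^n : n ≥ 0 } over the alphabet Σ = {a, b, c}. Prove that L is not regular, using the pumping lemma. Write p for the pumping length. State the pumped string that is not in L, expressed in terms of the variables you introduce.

Assume L is regular. Let p be the pumping length given by the pumping lemma.
Take w = a^p c b^p ∈ L with |w| = 2p+1 ≥ p.
The pumping lemma gives a decomposition w = xyz where |xy| ≤ p and |y| ≥ 1.
Because |xy| ≤ p and w begins with p copies of a, we have y = a^k with 1 ≤ k ≤ p.
Pump with i = 2: xy^2z = a^{p+k} c b^p, which would require p+k = p. But k ≥ 1, so xy^2z ∉ L.
Contradiction. Therefore L is not regular.

a^{p+k} c b^p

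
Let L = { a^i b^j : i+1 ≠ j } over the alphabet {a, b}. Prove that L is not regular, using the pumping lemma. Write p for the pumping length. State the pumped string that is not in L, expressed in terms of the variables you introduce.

Toward a contradiction, assume L is regular with pumping length p.
Choose w = a^p b^{p+p!+1}. Since p ≠ (p+p!+1)-1 = p+p!, w ∈ L; and |w| ≥ p.
Write w = xyz as guaranteed by the lemma, with |xy| ≤ p and |y| ≥ 1.
Because |xy| ≤ p and w begins with p copies of a, we have y = a^k with 1 ≤ k ≤ p.
Since 1 ≤ k ≤ p, k divides p!; set t = 1 + p!/k. Then xy^t z has p + (p!/k)·k = p + p! copies of a. Now the a-count is p+p! and (b-count)-1 = (p+p!+1)-1 = p+p!, so i+1 ≠ j fails. So xy^t z = a^{p+p!} b^{p+p!+1} ∉ L.
Contradiction. Therefore L is not regular.

a^{p+p!} b^{p+p!+1}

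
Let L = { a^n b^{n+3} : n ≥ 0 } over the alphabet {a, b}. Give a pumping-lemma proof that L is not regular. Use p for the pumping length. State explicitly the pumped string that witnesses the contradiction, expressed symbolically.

Assume L is regular. Let p be the pumping length given by the pumping lemma.
Take w = a^p b^{p+3}. Then w ∈ L and |w| = 2p+3 ≥ p.
The pumping lemma gives a decomposition w = xyz where |xy| ≤ p and |y| ≥ 1.
The first p characters of w are a's, so xy (and hence y) consists only of a's. Write y = a^k, 1 ≤ k ≤ p.
Pump with i = 2: xy^2z = a^{p+k} b^{p+3}. For this to lie in L we would need p+3 = (p+k)+3, which forces k = 0. But k ≥ 1, so xy^2z ∉ L.
This is a contradiction; hence L is not regular.

a^{p+k} b^{p+3}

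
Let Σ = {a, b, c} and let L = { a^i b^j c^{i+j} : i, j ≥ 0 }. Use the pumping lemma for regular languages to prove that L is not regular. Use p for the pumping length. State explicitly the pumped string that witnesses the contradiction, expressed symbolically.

a^{p+k} b^p c^{2p}

Assume L is regular; let p be its pumping constant.
Take w = a^p b^p c^{2p} ∈ L (with i=j=p, i+j=2p), |w| = 4p ≥ p.
The pumping lemma gives a decomposition w = xyz where |xy| ≤ p and y is nonempty.
Since the first p symbols of w are all a's and |xy| ≤ p, y lies entirely in the leading a-block: y = a^k for some k with 1 ≤ k ≤ p.
Consider xy^2z = a^{p+k} b^p c^{2p}. Now the a- and b-counts sum to 2p+k, but the c-count is 2p ≠ 2p+k. So xy^2z ∉ L.
Contradiction. Therefore L is not regular.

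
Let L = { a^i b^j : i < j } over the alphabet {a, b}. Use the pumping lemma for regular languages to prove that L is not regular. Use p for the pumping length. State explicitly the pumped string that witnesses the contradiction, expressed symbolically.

Assume L is regular; let p be its pumping constant.
Choose w = a^p b^{p+1} ∈ L, with |w| = 2p+1 ≥ p.
The pumping lemma gives a decomposition w = xyz where |xy| ≤ p and y is nonempty.
The first p characters of w are a's, so xy (and hence y) consists only of a's. Write y = a^k, 1 ≤ k ≤ p.
Consider xy^2z = a^{p+k} b^{p+1}. Since k ≥ 1, the a-count p+k is at least p+1, so i < j fails; thus xy^2z ∉ L.
Contradiction. Therefore L is not regular.

a^{p+k} b^{p+1}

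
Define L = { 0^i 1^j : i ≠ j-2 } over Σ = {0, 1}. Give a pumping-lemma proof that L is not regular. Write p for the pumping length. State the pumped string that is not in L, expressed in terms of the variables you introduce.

0^{p+p!} 1^{p+p!+2}

Toward a contradiction, assume L is regular with pumping length p.
Choose w = 0^p 1^{p+p!+2}. Since p ≠ (p+p!+2)-2 = p+p!, w ∈ L; and |w| ≥ p.
Write w = xyz as guaranteed by the lemma, with |xy| ≤ p and |y| > 0.
Because |xy| ≤ p and w begins with p copies of 0, we have y = 0^k with 1 ≤ k ≤ p.
Since 1 ≤ k ≤ p, k divides p!; set t = 1 + p!/k. Then xy^t z has p + (p!/k)·k = p + p! copies of 0. Now the 0-count is p+p! and (1-count)-2 = (p+p!+2)-2 = p+p!, so i ≠ j-2 fails. So xy^t z = 0^{p+p!} 1^{p+p!+2} ∉ L.
Contradiction. Therefore L is not regular.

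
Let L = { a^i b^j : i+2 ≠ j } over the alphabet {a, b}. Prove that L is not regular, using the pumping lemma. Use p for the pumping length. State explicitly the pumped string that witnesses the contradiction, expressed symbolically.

a^{p+p!} b^{p+p!+2}

Assume L is regular; let p be its pumping constant.
Choose w = a^p b^{p+p!+2}. Since p ≠ (p+p!+2)-2 = p+p!, w ∈ L; and |w| ≥ p.
By the pumping lemma, w = xyz with |xy| ≤ p and y is nonempty.
The first p characters of w are a's, so xy (and hence y) consists only of a's. Write y = a^k, 1 ≤ k ≤ p.
Since 1 ≤ k ≤ p, k divides p!; set t = 1 + p!/k. Then xy^t z has p + (p!/k)·k = p + p! copies of a. Now the a-count is p+p! and (b-count)-2 = (p+p!+2)-2 = p+p!, so i+2 ≠ j fails. So xy^t z = a^{p+p!} b^{p+p!+2} ∉ L.
This contradicts the pumping lemma, so L is not regular.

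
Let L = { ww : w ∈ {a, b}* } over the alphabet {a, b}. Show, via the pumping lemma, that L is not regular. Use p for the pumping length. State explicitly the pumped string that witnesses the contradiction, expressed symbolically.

a^{p+k} b^p a^p b^p

Suppose for contradiction that L is regular, and let p be the pumping length.
Take w = a^p b^p a^p b^p = uu where u = a^pb^p; then w ∈ L and |w| = 4p ≥ p.
By the pumping lemma, w = xyz with |xy| ≤ p and y is nonempty.
The first p characters of w are a's, so xy (and hence y) consists only of a's. Write y = a^k, 1 ≤ k ≤ p.
Pump with i = 2: xy^2z = a^{p+k} b^p a^p b^p, of length 4p+k. Suppose this equals vv. The string starts with a and ends with b, so v does too; thus the boundary between the two copies of v is a b→a transition. There is exactly one such transition, at position 2p+k, so |v| = 2p+k and |vv| = 4p+2k ≠ 4p+k since k ≥ 1. So xy^2z ∉ L.
Contradiction. Therefore L is not regular.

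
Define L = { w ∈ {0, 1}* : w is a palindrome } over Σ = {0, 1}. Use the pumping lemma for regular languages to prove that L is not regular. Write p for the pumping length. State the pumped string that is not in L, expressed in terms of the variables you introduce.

0^{p+k} 1 0^p

Toward a contradiction, assume L is regular with pumping length p.
Take w = 0^p 1 0^p, a palindrome of length 2p+1 ≥ p.
By the pumping lemma, w = xyz with |xy| ≤ p and |y| ≥ 1.
Because |xy| ≤ p and w begins with p copies of 0, we have y = 0^k with 1 ≤ k ≤ p.
Pump with i = 2: xy^2z = 0^{p+k} 1 0^p. Its reverse is 0^p 1 0^{p+k}, which differs from xy^2z since k ≥ 1. So xy^2z is not a palindrome and xy^2z ∉ L.
This is a contradiction; hence L is not regular.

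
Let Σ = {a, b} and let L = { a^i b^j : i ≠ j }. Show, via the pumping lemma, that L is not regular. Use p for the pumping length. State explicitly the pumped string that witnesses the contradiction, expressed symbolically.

Suppose for contradiction that L is regular, and let p be the pumping length.
Choose w = a^p b^{p+p!}. Since p ≠ p+p!, w ∈ L; and |w| ≥ p.
By the pumping lemma, w = xyz with |xy| ≤ p and |y| ≥ 1.
Because |xy| ≤ p and w begins with p copies of a, we have y = a^k with 1 ≤ k ≤ p.
Since 1 ≤ k ≤ p, k divides p!; set t = 1 + p!/k. Then xy^t z has p + (p!/k)·k = p + p! copies of a. Now the a-count equals the b-count, so i ≠ j fails. So xy^t z = a^{p+p!} b^{p+p!} ∉ L.
This contradicts the pumping lemma, so L is not regular.

a^{p+p!} b^{p+p!}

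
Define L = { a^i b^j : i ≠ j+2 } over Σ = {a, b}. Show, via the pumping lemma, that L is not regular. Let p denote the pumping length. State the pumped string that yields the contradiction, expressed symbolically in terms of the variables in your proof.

a^{p+p!} b^{p+p!-2}

Assume L is regular. Let p be the pumping length given by the pumping lemma.
Choose w = a^p b^{p+p!-2}. Since p ≠ (p+p!-2)+2 = p+p!, w ∈ L; and |w| ≥ p.
The pumping lemma gives a decomposition w = xyz where |xy| ≤ p and y is nonempty.
The first p characters of w are a's, so xy (and hence y) consists only of a's. Write y = a^k, 1 ≤ k ≤ p.
Since 1 ≤ k ≤ p, k divides p!; set t = 1 + p!/k. Then xy^t z has p + (p!/k)·k = p + p! copies of a. Now the a-count is p+p! and (b-count)+2 = (p+p!-2)+2 = p+p!, so i ≠ j+2 fails. So xy^t z = a^{p+p!} b^{p+p!-2} ∉ L.
This contradicts the pumping lemma, so L is not regular.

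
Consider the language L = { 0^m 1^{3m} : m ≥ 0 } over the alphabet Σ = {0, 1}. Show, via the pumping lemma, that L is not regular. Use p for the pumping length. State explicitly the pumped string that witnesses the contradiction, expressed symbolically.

Assume L is regular; let p be its pumping constant.
Let w = 0^p 1^{3p} ∈ L; note |w| = 4p ≥ p.
Write w = xyz as guaranteed by the lemma, with |xy| ≤ p and y is nonempty.
Because |xy| ≤ p and w begins with p copies of 0, we have y = 0^k with 1 ≤ k ≤ p.
Pump with i = 2: xy^2z = 0^{p+k} 1^{3p}. For this to lie in L we would need 3p = 3(p+k), which forces k = 0. But k ≥ 1, so xy^2z ∉ L.
This is a contradiction; hence L is not regular.

0^{p+k} 1^{3p}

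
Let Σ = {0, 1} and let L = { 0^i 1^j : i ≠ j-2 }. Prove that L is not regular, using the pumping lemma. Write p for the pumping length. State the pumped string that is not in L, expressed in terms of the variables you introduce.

Toward a contradiction, assume L is regular with pumping length p.
Choose w = 0^p 1^{p+p!+2}. Since p ≠ (p+p!+2)-2 = p+p!, w ∈ L; and |w| ≥ p.
Write w = xyz as guaranteed by the lemma, with |xy| ≤ p and y is nonempty.
Since the first p symbols of w are all 0's and |xy| ≤ p, y lies entirely in the leading 0-block: y = 0^k for some k with 1 ≤ k ≤ p.
Since 1 ≤ k ≤ p, k divides p!; set t = 1 + p!/k. Then xy^t z has p + (p!/k)·k = p + p! copies of 0. Now the 0-count is p+p! and (1-count)-2 = (p+p!+2)-2 = p+p!, so i ≠ j-2 fails. So xy^t z = 0^{p+p!} 1^{p+p!+2} ∉ L.
Contradiction. Therefore L is not regular.

0^{p+p!} 1^{p+p!+2}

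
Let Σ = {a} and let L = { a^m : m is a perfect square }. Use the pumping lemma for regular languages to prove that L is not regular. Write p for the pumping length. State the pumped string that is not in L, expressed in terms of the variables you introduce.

a^{p²+k}

Assume L is regular; let p be its pumping constant.
Take w = a^{p²} ∈ L with |w| = p² ≥ p.
Write w = xyz as guaranteed by the lemma, with |xy| ≤ p and |y| ≥ 1.
Then y = a^k for some k with 1 ≤ k ≤ p.
Pump with i = 2: xy^2z = a^{p²+k}. Since 1 ≤ k ≤ p, p² < p²+k ≤ p²+p < (p+1)², so p²+k lies strictly between consecutive squares and is not a perfect square. So xy^2z ∉ L.
This contradicts the pumping lemma, so L is not regular.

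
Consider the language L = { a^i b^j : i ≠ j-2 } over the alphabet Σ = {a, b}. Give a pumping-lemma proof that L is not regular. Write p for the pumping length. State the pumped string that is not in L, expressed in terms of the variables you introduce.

a^{p+p!} b^{p+p!+2}

Toward a contradiction, assume L is regular with pumping length p.
Choose w = a^p b^{p+p!+2}. Since p ≠ (p+p!+2)-2 = p+p!, w ∈ L; and |w| ≥ p.
By the pumping lemma, w = xyz with |xy| ≤ p and y is nonempty.
The first p characters of w are a's, so xy (and hence y) consists only of a's. Write y = a^k, 1 ≤ k ≤ p.
Since 1 ≤ k ≤ p, k divides p!; set t = 1 + p!/k. Then xy^t z has p + (p!/k)·k = p + p! copies of a. Now the a-count is p+p! and (b-count)-2 = (p+p!+2)-2 = p+p!, so i ≠ j-2 fails. So xy^t z = a^{p+p!} b^{p+p!+2} ∉ L.
This contradicts the pumping lemma, so L is not regular.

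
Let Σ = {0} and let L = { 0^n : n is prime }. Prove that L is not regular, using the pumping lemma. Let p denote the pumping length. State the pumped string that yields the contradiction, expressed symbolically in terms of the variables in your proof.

Assume L is regular. Let p be the pumping length given by the pumping lemma.
Let q be a prime with q ≥ p+2 (infinitely many primes exist), and take w = 0^q ∈ L with |w| = q ≥ p.
By the pumping lemma, w = xyz with |xy| ≤ p and y is nonempty.
Then y = 0^k for some k with 1 ≤ k ≤ p.
Since 1 ≤ k ≤ p, |xz| = q-k. Pump with i = q+1: |xy^{q+1}z| = (q-k)+(q+1)k = q+qk = q(1+k), which is composite (both factors ≥ 2). So xy^{q+1}z = 0^{q(1+k)} ∉ L.
This contradicts the pumping lemma, so L is not regular.

0^{q(1+k)}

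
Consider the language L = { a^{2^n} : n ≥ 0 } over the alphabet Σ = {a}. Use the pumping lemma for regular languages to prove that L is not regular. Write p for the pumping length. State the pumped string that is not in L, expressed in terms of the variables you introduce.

Assume L is regular; let p be its pumping constant.
Take w = a^{2^p} ∈ L with |w| = 2^p ≥ p.
By the pumping lemma, w = xyz with |xy| ≤ p and |y| ≥ 1.
Then y = a^k for some k with 1 ≤ k ≤ p.
Pump with i = 2: xy^2z = a^{2^p+k}. Since 1 ≤ k ≤ p < 2^p, we have 2^p < 2^p+k < 2^{p+1}, so 2^p+k is not a power of 2. So xy^2z ∉ L.
This is a contradiction; hence L is not regular.

a^{2^p+k}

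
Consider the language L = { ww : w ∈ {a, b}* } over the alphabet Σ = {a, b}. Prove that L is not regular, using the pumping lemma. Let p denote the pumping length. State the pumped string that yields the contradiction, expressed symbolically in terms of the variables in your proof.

a^{p+k} b^p a^p b^p

Assume L is regular. Let p be the pumping length given by the pumping lemma.
Take w = a^p b^p a^p b^p = uu where u = a^pb^p; then w ∈ L and |w| = 4p ≥ p.
Write w = xyz as guaranteed by the lemma, with |xy| ≤ p and |y| > 0.
Since the first p symbols of w are all a's and |xy| ≤ p, y lies entirely in the leading a-block: y = a^k for some k with 1 ≤ k ≤ p.
Pump with i = 2: xy^2z = a^{p+k} b^p a^p b^p, of length 4p+k. Suppose this equals vv. The string starts with a and ends with b, so v does too; thus the boundary between the two copies of v is a b→a transition. There is exactly one such transition, at position 2p+k, so |v| = 2p+k and |vv| = 4p+2k ≠ 4p+k since k ≥ 1. So xy^2z ∉ L.
This is a contradiction; hence L is not regular.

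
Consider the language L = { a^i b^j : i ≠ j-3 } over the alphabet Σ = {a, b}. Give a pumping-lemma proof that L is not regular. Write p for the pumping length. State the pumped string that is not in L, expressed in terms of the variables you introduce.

a^{p+p!} b^{p+p!+3}

Assume L is regular; let p be its pumping constant.
Choose w = a^p b^{p+p!+3}. Since p ≠ (p+p!+3)-3 = p+p!, w ∈ L; and |w| ≥ p.
Write w = xyz as guaranteed by the lemma, with |xy| ≤ p and |y| ≥ 1.
The first p characters of w are a's, so xy (and hence y) consists only of a's. Write y = a^k, 1 ≤ k ≤ p.
Since 1 ≤ k ≤ p, k divides p!; set t = 1 + p!/k. Then xy^t z has p + (p!/k)·k = p + p! copies of a. Now the a-count is p+p! and (b-count)-3 = (p+p!+3)-3 = p+p!, so i ≠ j-3 fails. So xy^t z = a^{p+p!} b^{p+p!+3} ∉ L.
This is a contradiction; hence L is not regular.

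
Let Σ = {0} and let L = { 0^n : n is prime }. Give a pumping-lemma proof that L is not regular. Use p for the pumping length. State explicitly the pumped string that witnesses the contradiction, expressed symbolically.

0^{q(1+k)}

Assume L is regular; let p be its pumping constant.
Let q be a prime with q ≥ p+2 (infinitely many primes exist), and take w = 0^q ∈ L with |w| = q ≥ p.
Write w = xyz as guaranteed by the lemma, with |xy| ≤ p and |y| ≥ 1.
Then y = 0^k for some k with 1 ≤ k ≤ p.
Since 1 ≤ k ≤ p, |xz| = q-k. Pump with i = q+1: |xy^{q+1}z| = (q-k)+(q+1)k = q+qk = q(1+k), which is composite (both factors ≥ 2). So xy^{q+1}z = 0^{q(1+k)} ∉ L.
This contradicts the pumping lemma, so L is not regular.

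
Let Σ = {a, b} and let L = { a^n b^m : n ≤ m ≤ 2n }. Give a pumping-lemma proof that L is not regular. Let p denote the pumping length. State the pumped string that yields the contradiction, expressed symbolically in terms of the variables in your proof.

Assume L is regular; let p be its pumping constant.
Take w = a^p b^p ∈ L (since p ≤ p ≤ 2p), with |w| = 2p ≥ p.
The pumping lemma gives a decomposition w = xyz where |xy| ≤ p and |y| > 0.
Because |xy| ≤ p and w begins with p copies of a, we have y = a^k with 1 ≤ k ≤ p.
Pump with i = 2: xy^2z = a^{p+k} b^p. Now n = p+k > p = m, so the condition n ≤ m fails. Thus xy^2z ∉ L.
Contradiction. Therefore L is not regular.

a^{p+k} b^p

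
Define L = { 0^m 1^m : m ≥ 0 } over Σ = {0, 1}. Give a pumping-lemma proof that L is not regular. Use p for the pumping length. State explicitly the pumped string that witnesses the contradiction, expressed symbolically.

Toward a contradiction, assume L is regular with pumping length p.
Choose w = 0^p 1^p, which is in L with |w| = 2p ≥ p.
Write w = xyz as guaranteed by the lemma, with |xy| ≤ p and y is nonempty.
Since the first p symbols of w are all 0's and |xy| ≤ p, y lies entirely in the leading 0-block: y = 0^k for some k with 1 ≤ k ≤ p.
Pump with i = 2: xy^2z = 0^{p+k} 1^p. For this to lie in L we would need p = p+k, which forces k = 0. But k ≥ 1, so xy^2z ∉ L.
Contradiction. Therefore L is not regular.

0^{p+k} 1^p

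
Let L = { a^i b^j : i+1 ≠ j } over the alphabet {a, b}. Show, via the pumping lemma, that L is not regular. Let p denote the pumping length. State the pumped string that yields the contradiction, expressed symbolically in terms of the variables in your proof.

a^{p+p!} b^{p+p!+1}

Toward a contradiction, assume L is regular with pumping length p.
Choose w = a^p b^{p+p!+1}. Since p ≠ (p+p!+1)-1 = p+p!, w ∈ L; and |w| ≥ p.
By the pumping lemma, w = xyz with |xy| ≤ p and y is nonempty.
Since the first p symbols of w are all a's and |xy| ≤ p, y lies entirely in the leading a-block: y = a^k for some k with 1 ≤ k ≤ p.
Since 1 ≤ k ≤ p, k divides p!; set t = 1 + p!/k. Then xy^t z has p + (p!/k)·k = p + p! copies of a. Now the a-count is p+p! and (b-count)-1 = (p+p!+1)-1 = p+p!, so i+1 ≠ j fails. So xy^t z = a^{p+p!} b^{p+p!+1} ∉ L.
Contradiction. Therefore L is not regular.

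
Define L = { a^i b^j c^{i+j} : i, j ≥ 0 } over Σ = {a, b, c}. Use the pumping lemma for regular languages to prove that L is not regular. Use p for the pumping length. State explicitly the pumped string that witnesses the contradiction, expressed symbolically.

a^{p+k} b^p c^{2p}

Assume L is regular; let p be its pumping constant.
Take w = a^p b^p c^{2p} ∈ L (with i=j=p, i+j=2p), |w| = 4p ≥ p.
The pumping lemma gives a decomposition w = xyz where |xy| ≤ p and |y| > 0.
The first p characters of w are a's, so xy (and hence y) consists only of a's. Write y = a^k, 1 ≤ k ≤ p.
Consider xy^2z = a^{p+k} b^p c^{2p}. Now the a- and b-counts sum to 2p+k, but the c-count is 2p ≠ 2p+k. So xy^2z ∉ L.
Contradiction. Therefore L is not regular.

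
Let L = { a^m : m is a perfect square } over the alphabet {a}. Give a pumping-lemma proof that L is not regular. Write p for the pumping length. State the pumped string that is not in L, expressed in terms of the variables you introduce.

a^{p²+k}

Toward a contradiction, assume L is regular with pumping length p.
Take w = a^{p²} ∈ L with |w| = p² ≥ p.
By the pumping lemma, w = xyz with |xy| ≤ p and y is nonempty.
Then y = a^k for some k with 1 ≤ k ≤ p.
Pump with i = 2: xy^2z = a^{p²+k}. Since 1 ≤ k ≤ p, p² < p²+k ≤ p²+p < (p+1)², so p²+k lies strictly between consecutive squares and is not a perfect square. So xy^2z ∉ L.
Contradiction. Therefore L is not regular.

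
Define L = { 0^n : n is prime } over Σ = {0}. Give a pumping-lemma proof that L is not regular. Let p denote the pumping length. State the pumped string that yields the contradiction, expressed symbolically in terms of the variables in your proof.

0^{q(1+k)}

Suppose for contradiction that L is regular, and let p be the pumping length.
Let q be a prime with q ≥ p+2 (infinitely many primes exist), and take w = 0^q ∈ L with |w| = q ≥ p.
The pumping lemma gives a decomposition w = xyz where |xy| ≤ p and |y| ≥ 1.
Then y = 0^k for some k with 1 ≤ k ≤ p.
Since 1 ≤ k ≤ p, |xz| = q-k. Pump with i = q+1: |xy^{q+1}z| = (q-k)+(q+1)k = q+qk = q(1+k), which is composite (both factors ≥ 2). So xy^{q+1}z = 0^{q(1+k)} ∉ L.
This contradicts the pumping lemma, so L is not regular.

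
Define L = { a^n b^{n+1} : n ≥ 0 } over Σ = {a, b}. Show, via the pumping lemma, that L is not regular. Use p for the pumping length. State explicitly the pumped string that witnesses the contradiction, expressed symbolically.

a^{p+k} b^{p+1}

Assume L is regular. Let p be the pumping length given by the pumping lemma.
Let w = a^p b^{p+1} ∈ L; note |w| = 2p+1 ≥ p.
By the pumping lemma, w = xyz with |xy| ≤ p and |y| > 0.
Since the first p symbols of w are all a's and |xy| ≤ p, y lies entirely in the leading a-block: y = a^k for some k with 1 ≤ k ≤ p.
Pump with i = 2: xy^2z = a^{p+k} b^{p+1}. For this to lie in L we would need p+1 = (p+k)+1, which forces k = 0. But k ≥ 1, so xy^2z ∉ L.
This contradicts the pumping lemma, so L is not regular.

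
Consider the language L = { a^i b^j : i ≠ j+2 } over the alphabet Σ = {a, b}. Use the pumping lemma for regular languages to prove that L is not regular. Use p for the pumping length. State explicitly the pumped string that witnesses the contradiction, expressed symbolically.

Assume L is regular. Let p be the pumping length given by the pumping lemma.
Choose w = a^p b^{p+p!-2}. Since p ≠ (p+p!-2)+2 = p+p!, w ∈ L; and |w| ≥ p.
By the pumping lemma, w = xyz with |xy| ≤ p and y is nonempty.
Since the first p symbols of w are all a's and |xy| ≤ p, y lies entirely in the leading a-block: y = a^k for some k with 1 ≤ k ≤ p.
Since 1 ≤ k ≤ p, k divides p!; set t = 1 + p!/k. Then xy^t z has p + (p!/k)·k = p + p! copies of a. Now the a-count is p+p! and (b-count)+2 = (p+p!-2)+2 = p+p!, so i ≠ j+2 fails. So xy^t z = a^{p+p!} b^{p+p!-2} ∉ L.
Contradiction. Therefore L is not regular.

a^{p+p!} b^{p+p!-2}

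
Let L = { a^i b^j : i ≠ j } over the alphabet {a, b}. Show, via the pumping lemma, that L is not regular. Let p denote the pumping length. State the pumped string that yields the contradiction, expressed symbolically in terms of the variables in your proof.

Assume L is regular; let p be its pumping constant.
Choose w = a^p b^{p+p!}. Since p ≠ p+p!, w ∈ L; and |w| ≥ p.
By the pumping lemma, w = xyz with |xy| ≤ p and |y| ≥ 1.
The first p characters of w are a's, so xy (and hence y) consists only of a's. Write y = a^k, 1 ≤ k ≤ p.
Since 1 ≤ k ≤ p, k divides p!; set t = 1 + p!/k. Then xy^t z has p + (p!/k)·k = p + p! copies of a. Now the a-count equals the b-count, so i ≠ j fails. So xy^t z = a^{p+p!} b^{p+p!} ∉ L.
This contradicts the pumping lemma, so L is not regular.

a^{p+p!} b^{p+p!}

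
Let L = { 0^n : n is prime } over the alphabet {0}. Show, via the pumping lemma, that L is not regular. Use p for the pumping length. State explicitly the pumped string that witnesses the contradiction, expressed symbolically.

Assume L is regular. Let p be the pumping length given by the pumping lemma.
Let q be a prime with q ≥ p+2 (infinitely many primes exist), and take w = 0^q ∈ L with |w| = q ≥ p.
By the pumping lemma, w = xyz with |xy| ≤ p and y is nonempty.
Then y = 0^k for some k with 1 ≤ k ≤ p.
Since 1 ≤ k ≤ p, |xz| = q-k. Pump with i = q+1: |xy^{q+1}z| = (q-k)+(q+1)k = q+qk = q(1+k), which is composite (both factors ≥ 2). So xy^{q+1}z = 0^{q(1+k)} ∉ L.
Contradiction. Therefore L is not regular.

0^{q(1+k)}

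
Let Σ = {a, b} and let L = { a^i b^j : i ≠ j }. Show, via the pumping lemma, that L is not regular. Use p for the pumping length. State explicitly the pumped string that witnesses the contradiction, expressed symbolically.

a^{p+p!} b^{p+p!}

Assume L is regular; let p be its pumping constant.
Choose w = a^p b^{p+p!}. Since p ≠ p+p!, w ∈ L; and |w| ≥ p.
The pumping lemma gives a decomposition w = xyz where |xy| ≤ p and y is nonempty.
Because |xy| ≤ p and w begins with p copies of a, we have y = a^k with 1 ≤ k ≤ p.
Since 1 ≤ k ≤ p, k divides p!; set t = 1 + p!/k. Then xy^t z has p + (p!/k)·k = p + p! copies of a. Now the a-count equals the b-count, so i ≠ j fails. So xy^t z = a^{p+p!} b^{p+p!} ∉ L.
This is a contradiction; hence L is not regular.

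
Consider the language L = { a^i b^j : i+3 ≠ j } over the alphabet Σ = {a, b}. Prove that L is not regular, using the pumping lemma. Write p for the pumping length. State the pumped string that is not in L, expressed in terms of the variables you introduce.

Assume L is regular. Let p be the pumping length given by the pumping lemma.
Choose w = a^p b^{p+p!+3}. Since p ≠ (p+p!+3)-3 = p+p!, w ∈ L; and |w| ≥ p.
The pumping lemma gives a decomposition w = xyz where |xy| ≤ p and |y| > 0.
Since the first p symbols of w are all a's and |xy| ≤ p, y lies entirely in the leading a-block: y = a^k for some k with 1 ≤ k ≤ p.
Since 1 ≤ k ≤ p, k divides p!; set t = 1 + p!/k. Then xy^t z has p + (p!/k)·k = p + p! copies of a. Now the a-count is p+p! and (b-count)-3 = (p+p!+3)-3 = p+p!, so i+3 ≠ j fails. So xy^t z = a^{p+p!} b^{p+p!+3} ∉ L.
This contradicts the pumping lemma, so L is not regular.

a^{p+p!} b^{p+p!+3}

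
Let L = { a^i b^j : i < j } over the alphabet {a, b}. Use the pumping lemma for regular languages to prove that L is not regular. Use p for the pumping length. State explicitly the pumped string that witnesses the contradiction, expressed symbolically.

Assume L is regular. Let p be the pumping length given by the pumping lemma.
Choose w = a^p b^{p+1} ∈ L, with |w| = 2p+1 ≥ p.
The pumping lemma gives a decomposition w = xyz where |xy| ≤ p and y is nonempty.
Because |xy| ≤ p and w begins with p copies of a, we have y = a^k with 1 ≤ k ≤ p.
Consider xy^2z = a^{p+k} b^{p+1}. Since k ≥ 1, the a-count p+k is at least p+1, so i < j fails; thus xy^2z ∉ L.
This contradicts the pumping lemma, so L is not regular.

a^{p+k} b^{p+1}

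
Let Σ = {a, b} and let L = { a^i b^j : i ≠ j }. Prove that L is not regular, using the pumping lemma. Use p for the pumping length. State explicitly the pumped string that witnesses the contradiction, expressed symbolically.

a^{p+p!} b^{p+p!}

Assume L is regular; let p be its pumping constant.
Choose w = a^p b^{p+p!}. Since p ≠ p+p!, w ∈ L; and |w| ≥ p.
Write w = xyz as guaranteed by the lemma, with |xy| ≤ p and |y| > 0.
The first p characters of w are a's, so xy (and hence y) consists only of a's. Write y = a^k, 1 ≤ k ≤ p.
Since 1 ≤ k ≤ p, k divides p!; set t = 1 + p!/k. Then xy^t z has p + (p!/k)·k = p + p! copies of a. Now the a-count equals the b-count, so i ≠ j fails. So xy^t z = a^{p+p!} b^{p+p!} ∉ L.
This contradicts the pumping lemma, so L is not regular.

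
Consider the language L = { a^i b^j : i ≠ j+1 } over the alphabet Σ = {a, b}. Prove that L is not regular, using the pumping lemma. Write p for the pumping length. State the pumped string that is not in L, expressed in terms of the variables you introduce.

a^{p+p!} b^{p+p!-1}

Suppose for contradiction that L is regular, and let p be the pumping length.
Choose w = a^p b^{p+p!-1}. Since p ≠ (p+p!-1)+1 = p+p!, w ∈ L; and |w| ≥ p.
Write w = xyz as guaranteed by the lemma, with |xy| ≤ p and y is nonempty.
The first p characters of w are a's, so xy (and hence y) consists only of a's. Write y = a^k, 1 ≤ k ≤ p.
Since 1 ≤ k ≤ p, k divides p!; set t = 1 + p!/k. Then xy^t z has p + (p!/k)·k = p + p! copies of a. Now the a-count is p+p! and (b-count)+1 = (p+p!-1)+1 = p+p!, so i ≠ j+1 fails. So xy^t z = a^{p+p!} b^{p+p!-1} ∉ L.
This contradicts the pumping lemma, so L is not regular.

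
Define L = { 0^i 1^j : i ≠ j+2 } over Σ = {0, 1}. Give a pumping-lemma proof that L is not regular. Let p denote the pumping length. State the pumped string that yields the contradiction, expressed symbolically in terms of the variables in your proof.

0^{p+p!} 1^{p+p!-2}

Assume L is regular; let p be its pumping constant.
Choose w = 0^p 1^{p+p!-2}. Since p ≠ (p+p!-2)+2 = p+p!, w ∈ L; and |w| ≥ p.
Write w = xyz as guaranteed by the lemma, with |xy| ≤ p and |y| > 0.
Because |xy| ≤ p and w begins with p copies of 0, we have y = 0^k with 1 ≤ k ≤ p.
Since 1 ≤ k ≤ p, k divides p!; set t = 1 + p!/k. Then xy^t z has p + (p!/k)·k = p + p! copies of 0. Now the 0-count is p+p! and (1-count)+2 = (p+p!-2)+2 = p+p!, so i ≠ j+2 fails. So xy^t z = 0^{p+p!} 1^{p+p!-2} ∉ L.
This contradicts the pumping lemma, so L is not regular.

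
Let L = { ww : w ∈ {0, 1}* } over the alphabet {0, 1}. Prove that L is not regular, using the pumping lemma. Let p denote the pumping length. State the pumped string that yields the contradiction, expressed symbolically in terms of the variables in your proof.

Assume L is regular. Let p be the pumping length given by the pumping lemma.
Take w = 0^p 1^p 0^p 1^p = uu where u = 0^p1^p; then w ∈ L and |w| = 4p ≥ p.
By the pumping lemma, w = xyz with |xy| ≤ p and |y| ≥ 1.
Since the first p symbols of w are all 0's and |xy| ≤ p, y lies entirely in the leading 0-block: y = 0^k for some k with 1 ≤ k ≤ p.
Pump with i = 2: xy^2z = 0^{p+k} 1^p 0^p 1^p, of length 4p+k. Suppose this equals vv. The string starts with 0 and ends with 1, so v does too; thus the boundary between the two copies of v is a 1→0 transition. There is exactly one such transition, at position 2p+k, so |v| = 2p+k and |vv| = 4p+2k ≠ 4p+k since k ≥ 1. So xy^2z ∉ L.
Contradiction. Therefore L is not regular.

0^{p+k} 1^p 0^p 1^p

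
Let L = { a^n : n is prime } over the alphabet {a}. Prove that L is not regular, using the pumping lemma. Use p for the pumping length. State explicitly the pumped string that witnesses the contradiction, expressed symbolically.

Assume L is regular; let p be its pumping constant.
Let q be a prime with q ≥ p+2 (infinitely many primes exist), and take w = a^q ∈ L with |w| = q ≥ p.
Write w = xyz as guaranteed by the lemma, with |xy| ≤ p and |y| > 0.
Then y = a^k for some k with 1 ≤ k ≤ p.
Since 1 ≤ k ≤ p, |xz| = q-k. Pump with i = q+1: |xy^{q+1}z| = (q-k)+(q+1)k = q+qk = q(1+k), which is composite (both factors ≥ 2). So xy^{q+1}z = a^{q(1+k)} ∉ L.
This is a contradiction; hence L is not regular.

a^{q(1+k)}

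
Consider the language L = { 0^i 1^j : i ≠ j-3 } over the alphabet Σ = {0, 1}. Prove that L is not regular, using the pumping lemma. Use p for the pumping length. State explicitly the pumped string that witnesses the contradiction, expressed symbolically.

0^{p+p!} 1^{p+p!+3}

Toward a contradiction, assume L is regular with pumping length p.
Choose w = 0^p 1^{p+p!+3}. Since p ≠ (p+p!+3)-3 = p+p!, w ∈ L; and |w| ≥ p.
Write w = xyz as guaranteed by the lemma, with |xy| ≤ p and |y| > 0.
Because |xy| ≤ p and w begins with p copies of 0, we have y = 0^k with 1 ≤ k ≤ p.
Since 1 ≤ k ≤ p, k divides p!; set t = 1 + p!/k. Then xy^t z has p + (p!/k)·k = p + p! copies of 0. Now the 0-count is p+p! and (1-count)-3 = (p+p!+3)-3 = p+p!, so i ≠ j-3 fails. So xy^t z = 0^{p+p!} 1^{p+p!+3} ∉ L.
This contradicts the pumping lemma, so L is not regular.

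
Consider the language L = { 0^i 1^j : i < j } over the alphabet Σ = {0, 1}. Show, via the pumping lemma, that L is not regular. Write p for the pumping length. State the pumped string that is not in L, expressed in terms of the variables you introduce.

0^{p+k} 1^{p+1}

Assume L is regular; let p be its pumping constant.
Choose w = 0^p 1^{p+1} ∈ L, with |w| = 2p+1 ≥ p.
The pumping lemma gives a decomposition w = xyz where |xy| ≤ p and |y| > 0.
Since the first p symbols of w are all 0's and |xy| ≤ p, y lies entirely in the leading 0-block: y = 0^k for some k with 1 ≤ k ≤ p.
Consider xy^2z = 0^{p+k} 1^{p+1}. Since k ≥ 1, the 0-count p+k is at least p+1, so i < j fails; thus xy^2z ∉ L.
This contradicts the pumping lemma, so L is not regular.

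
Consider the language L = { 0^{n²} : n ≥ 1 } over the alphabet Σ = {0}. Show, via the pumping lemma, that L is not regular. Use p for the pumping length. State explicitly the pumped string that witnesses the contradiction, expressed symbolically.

Assume L is regular; let p be its pumping constant.
Take w = 0^{p²} ∈ L with |w| = p² ≥ p.
The pumping lemma gives a decomposition w = xyz where |xy| ≤ p and |y| > 0.
Then y = 0^k for some k with 1 ≤ k ≤ p.
Pump with i = 2: xy^2z = 0^{p²+k}. Since 1 ≤ k ≤ p, p² < p²+k ≤ p²+p < (p+1)², so p²+k lies strictly between consecutive squares and is not a perfect square. So xy^2z ∉ L.
Contradiction. Therefore L is not regular.

0^{p²+k}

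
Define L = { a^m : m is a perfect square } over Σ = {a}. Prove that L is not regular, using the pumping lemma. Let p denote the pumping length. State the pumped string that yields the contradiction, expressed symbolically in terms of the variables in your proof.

Toward a contradiction, assume L is regular with pumping length p.
Take w = a^{p²} ∈ L with |w| = p² ≥ p.
By the pumping lemma, w = xyz with |xy| ≤ p and y is nonempty.
Then y = a^k for some k with 1 ≤ k ≤ p.
Pump with i = 2: xy^2z = a^{p²+k}. Since 1 ≤ k ≤ p, p² < p²+k ≤ p²+p < (p+1)², so p²+k lies strictly between consecutive squares and is not a perfect square. So xy^2z ∉ L.
This is a contradiction; hence L is not regular.

a^{p²+k}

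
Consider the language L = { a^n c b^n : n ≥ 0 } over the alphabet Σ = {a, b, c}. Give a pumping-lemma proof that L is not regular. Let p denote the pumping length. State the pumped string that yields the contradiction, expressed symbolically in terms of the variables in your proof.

a^{p+k} c b^p

Toward a contradiction, assume L is regular with pumping length p.
Take w = a^p c b^p ∈ L with |w| = 2p+1 ≥ p.
By the pumping lemma, w = xyz with |xy| ≤ p and |y| ≥ 1.
Since the first p symbols of w are all a's and |xy| ≤ p, y lies entirely in the leading a-block: y = a^k for some k with 1 ≤ k ≤ p.
Pump with i = 2: xy^2z = a^{p+k} c b^p, which would require p+k = p. But k ≥ 1, so xy^2z ∉ L.
This contradicts the pumping lemma, so L is not regular.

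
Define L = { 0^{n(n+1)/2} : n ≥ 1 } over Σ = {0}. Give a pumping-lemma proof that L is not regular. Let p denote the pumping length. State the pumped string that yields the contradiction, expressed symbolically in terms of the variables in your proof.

Suppose for contradiction that L is regular, and let p be the pumping length.
Take w = 0^{p(p+1)/2} ∈ L with |w| = p(p+1)/2 ≥ p.
The pumping lemma gives a decomposition w = xyz where |xy| ≤ p and y is nonempty.
Then y = 0^k for some k with 1 ≤ k ≤ p.
Pump with i = 2: xy^2z = 0^{p(p+1)/2+k}. Since 1 ≤ k ≤ p, p(p+1)/2 < p(p+1)/2+k ≤ p(p+1)/2+p < (p+1)(p+2)/2, so p(p+1)/2+k is strictly between consecutive triangular numbers. So xy^2z ∉ L.
Contradiction. Therefore L is not regular.

0^{p(p+1)/2+k}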